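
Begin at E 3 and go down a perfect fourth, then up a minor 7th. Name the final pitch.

E3 down a perfect fourth → B2 (5 semitones).
Up a minor seventh from B2: A3 (10 semitones up).

A 3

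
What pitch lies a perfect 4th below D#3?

Four letter names down from D: A.
A perfect fourth is 5 semitones; 5 semitones down from D#3 gives A#2.

A#2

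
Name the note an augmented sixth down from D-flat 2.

F-double-flat 1

Counting six letter names down from D lands on F.
An augmented sixth is 10 semitones; 10 semitones down from Db2 gives Fbb1.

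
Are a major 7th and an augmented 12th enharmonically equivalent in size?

No

A major seventh is 11 semitones but an augmented twelfth is 20 semitones — different sizes.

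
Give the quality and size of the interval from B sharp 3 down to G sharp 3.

Descending from B#3 to G#3 is the same interval as ascending G#3 to B#3.
G to B spans three letter names (G-A-B), so the interval is some kind of third.
The major third spans 4 semitones, and G#3 to B#3 is exactly 4 semitones — so this is a major third.

M3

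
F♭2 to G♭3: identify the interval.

F to G spans two letter names (F-G), plus an octave, so the interval is some kind of ninth.
The major ninth spans 14 semitones, and Fb2 to Gb3 is exactly 14 semitones — so this is a major ninth.
(Equivalently, a compound major second: a major second plus an octave.)

major ninth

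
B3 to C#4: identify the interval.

major 2nd

B to C spans two letter names (B-C) — that makes it a second of some quality.
B3 to C#4 is 2 semitones, matching the major second exactly, so the quality is major.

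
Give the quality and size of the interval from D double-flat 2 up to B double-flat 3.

major 13th

D to B spans six letter names (D-E-F-G-A-B), plus an octave — that makes it a thirteenth of some quality.
The major thirteenth spans 21 semitones, and Dbb2 to Bbb3 is exactly 21 semitones — so this is a major thirteenth.
(Equivalently, a compound major sixth: a major sixth plus an octave.)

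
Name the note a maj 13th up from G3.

E5

Six letters up from G (plus an octave) reaches E.
Moving 21 semitones up from G3 (the size of a major thirteenth) reaches E5.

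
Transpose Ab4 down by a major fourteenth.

The fourteenth's letter: A down seven letter names plus an octave → B.
Moving 23 semitones down from Ab4 (the size of a major fourteenth) reaches Bbb2.

Bbb2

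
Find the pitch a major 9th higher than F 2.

G 3

Two letters up from F (plus an octave) reaches G.
Moving 14 semitones up from F2 (the size of a major ninth) reaches G3.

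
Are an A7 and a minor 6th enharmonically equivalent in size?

No

An augmented seventh spans 12 semitones; a minor sixth spans 8 semitones. They differ by 4.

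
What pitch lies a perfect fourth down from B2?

F#2

The fourth takes the letter from B down to F.
Moving 5 semitones down from B2 (the size of a perfect fourth) reaches F#2.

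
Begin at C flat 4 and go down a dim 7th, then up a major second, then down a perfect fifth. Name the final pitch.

A 2

Down a diminished seventh from Cb4: D3 (9 semitones down).
Up a major second from D3: E3 (2 semitones up).
E3 down a perfect fifth → A2 (7 semitones).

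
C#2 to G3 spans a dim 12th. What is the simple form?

d5

Subtracting seven from the interval number removes an octave: 12 − 7 = 5.
So a diminished twelfth is an octave plus a diminished fifth. The quality is unchanged.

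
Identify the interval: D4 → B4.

D to B spans six letter names (D-E-F-G-A-B) — that makes it a sixth of some quality.
D4 to B4 is 9 semitones, matching the major sixth exactly, so the quality is major.

major sixth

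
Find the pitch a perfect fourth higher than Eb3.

Ab3

The fourth takes the letter from E up to A.
A perfect fourth is 5 semitones; 5 semitones up from Eb3 gives Ab3.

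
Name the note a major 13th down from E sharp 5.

G sharp 3

Six letters down from E (plus an octave) reaches G.
Moving 21 semitones down from E#5 (the size of a major thirteenth) reaches G#3.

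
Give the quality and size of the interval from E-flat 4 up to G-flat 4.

E to G spans three letter names (E-F-G): a third.
At 3 semitones, Eb4→Gb4 falls one short of a major third: minor.

minor 3rd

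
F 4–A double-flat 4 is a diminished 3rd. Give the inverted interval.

The rule of nine gives the new number: 9 − 3 = 6, so a third becomes a sixth.
Quality inverts too: diminished becomes augmented. That makes the inversion an augmented sixth.

A6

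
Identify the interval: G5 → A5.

major 2nd

G to A spans two letter names (G-A) — that makes it a second of some quality.
G5 to A5 is 2 semitones, matching the major second exactly, so the quality is major.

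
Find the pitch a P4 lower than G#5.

The fourth takes the letter from G down to D.
A perfect fourth spans 5 semitones, so from G#5 the target pitch is D#5.

D#5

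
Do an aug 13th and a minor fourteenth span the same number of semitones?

Yes

An augmented thirteenth = 22 semitones = a minor fourteenth; enharmonically equal.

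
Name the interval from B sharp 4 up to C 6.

diminished 9th

B to C spans two letter names (B-C), plus an octave, so the interval is some kind of ninth.
The major ninth is 14 semitones; here we have 12, two semitones narrower: diminished.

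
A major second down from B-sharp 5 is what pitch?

Counting two letter names down from B lands on A.
Moving 2 semitones down from B#5 (the size of a major second) reaches A#5.

A-sharp 5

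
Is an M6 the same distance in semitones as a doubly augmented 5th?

A major sixth = 9 semitones = a doubly augmented fifth; enharmonically equal.

Yes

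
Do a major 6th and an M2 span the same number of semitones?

No

9 semitones (major sixth) vs 2 semitones (major second): not equal.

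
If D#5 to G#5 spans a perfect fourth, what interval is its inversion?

The rule of nine gives the new number: 9 − 4 = 5, so a fourth becomes a fifth.
And perfect stays perfect under inversion, so we get a perfect fifth.

P5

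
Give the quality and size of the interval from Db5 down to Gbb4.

Descending from Db5 to Gbb4 is the same interval as ascending Gbb4 to Db5.
G to D spans five letter names (G-A-B-C-D): a fifth.
The perfect fifth is 7 semitones; here we have 8, one semitone wider: augmented.

augmented 5th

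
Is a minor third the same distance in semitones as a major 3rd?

3 semitones (minor third) vs 4 semitones (major third): not equal.

No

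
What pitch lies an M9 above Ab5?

Two letters up from A (plus an octave) reaches B.
A major ninth is 14 semitones; 14 semitones up from Ab5 gives Bb6.

Bb6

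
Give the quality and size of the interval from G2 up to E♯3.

augmented sixth

G to E spans six letter names (G-A-B-C-D-E) — that makes it a sixth of some quality.
G2 to E#3 spans 10 semitones — one semitone wider than the major sixth (9) — giving an augmented sixth.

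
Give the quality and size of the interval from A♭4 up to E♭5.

perfect fifth

A to E spans five letter names (A-B-C-D-E), so the interval is some kind of fifth.
Ab4 to Eb5 is 7 semitones, matching the perfect fifth exactly, so the quality is perfect.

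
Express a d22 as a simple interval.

Each octave removed subtracts seven from the number: 22 − 14 = 8.
So a diminished twenty-second is 2 octaves plus a diminished octave. The quality is unchanged.

diminished 8th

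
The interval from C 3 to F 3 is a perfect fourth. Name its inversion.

perfect 5th

Inverted interval numbers add to nine, so a fourth pairs with a fifth (4 + 5 = 9).
Quality inverts too: perfect stays perfect. That makes the inversion a perfect fifth.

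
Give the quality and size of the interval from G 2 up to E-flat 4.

minor 13th

G to E spans six letter names (G-A-B-C-D-E), plus an octave — that makes it a thirteenth of some quality.
A major thirteenth would be 21 semitones, but G2 to Eb4 is 20 — one semitone narrower, making it a minor thirteenth.
(Equivalently, a compound minor sixth: a minor sixth plus an octave.)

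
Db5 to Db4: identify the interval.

P8

Descending from Db5 to Db4 is the same interval as ascending Db4 to Db5.
D to D is the same letter name, plus an octave, so the interval is some kind of octave.
Db4 to Db5 is 12 semitones, matching the perfect octave exactly, so the quality is perfect.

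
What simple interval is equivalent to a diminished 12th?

diminished fifth

Take out an octave (7 from the number): 12 − 7 = 5.
Quality carries through unchanged, so the simple form is a diminished fifth.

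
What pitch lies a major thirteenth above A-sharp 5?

Counting six letter names plus an octave up from A lands on F.
A major thirteenth spans 21 semitones, so from A#5 the target pitch is F##7.

F-double-sharp 7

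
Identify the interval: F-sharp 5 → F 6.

F to F is the same letter name, plus an octave: an octave.
The perfect octave is 12 semitones; here we have 11, one semitone narrower: diminished.

diminished octave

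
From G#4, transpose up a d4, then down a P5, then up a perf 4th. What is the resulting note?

Bb4

G#4 up a diminished fourth → C5 (4 semitones).
Down a perfect fifth from C5: F4 (7 semitones down).
F4 up a perfect fourth → Bb4 (5 semitones).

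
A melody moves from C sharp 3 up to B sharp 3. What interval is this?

major seventh

C to B spans seven letter names (C-D-E-F-G-A-B) — that makes it a seventh of some quality.
Counting semitones, C#3→B#3 is 11, which is the major seventh.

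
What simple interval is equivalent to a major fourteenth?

M7

Subtracting seven from the interval number removes an octave: 14 − 7 = 7.
So a major fourteenth is an octave plus a major seventh. The quality is unchanged.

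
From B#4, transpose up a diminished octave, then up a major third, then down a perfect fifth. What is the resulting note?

G#5

Up a diminished octave from B#4: B5 (11 semitones up).
B5 up a major third → D#6 (4 semitones).
D#6 down a perfect fifth → G#5 (7 semitones).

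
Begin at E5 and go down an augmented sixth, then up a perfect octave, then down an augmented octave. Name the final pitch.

Gbb4

Down an augmented sixth from E5: Gb4 (10 semitones down).
Up a perfect octave from Gb4: Gb5 (12 semitones up).
An augmented octave down from Gb5 is Gbb4.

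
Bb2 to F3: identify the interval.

P5

B to F spans five letter names (B-C-D-E-F) — that makes it a fifth of some quality.
Counting semitones, Bb2→F3 is 7, which is the perfect fifth.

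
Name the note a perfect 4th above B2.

Counting four letter names up from B lands on E.
A perfect fourth is 5 semitones; 5 semitones up from B2 gives E3.

E3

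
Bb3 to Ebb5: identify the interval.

d11

B to E spans four letter names (B-C-D-E), plus an octave — that makes it an eleventh of some quality.
A perfect eleventh would be 17 semitones; Bb3 to Ebb5 is 16, one semitone narrower, so the interval is diminished.
(Equivalently, a compound diminished fourth: a diminished fourth plus an octave.)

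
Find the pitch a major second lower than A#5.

G#5

Counting two letter names down from A lands on G.
A major second is 2 semitones; 2 semitones down from A#5 gives G#5.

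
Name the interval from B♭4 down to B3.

diminished 8th

Descending from Bb4 to B3 is the same interval as ascending B3 to Bb4.
B to B is the same letter name, plus an octave: an octave.
A perfect octave would be 12 semitones; B3 to Bb4 is 11, one semitone narrower, so the interval is diminished.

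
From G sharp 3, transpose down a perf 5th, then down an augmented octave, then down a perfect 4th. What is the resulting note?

G 1

G#3 down a perfect fifth → C#3 (7 semitones).
An augmented octave down from C#3 is C2.
Down a perfect fourth from C2: G1 (5 semitones down).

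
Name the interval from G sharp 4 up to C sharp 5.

P4

G to C spans four letter names (G-A-B-C): a fourth.
Counting semitones, G#4→C#5 is 5, which is the perfect fourth.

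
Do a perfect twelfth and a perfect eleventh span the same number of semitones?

A perfect twelfth spans 19 semitones; a perfect eleventh spans 17 semitones. They differ by 2.

No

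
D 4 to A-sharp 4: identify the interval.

augmented fifth

D to A spans five letter names (D-E-F-G-A): a fifth.
The perfect fifth is 7 semitones; here we have 8, one semitone wider: augmented.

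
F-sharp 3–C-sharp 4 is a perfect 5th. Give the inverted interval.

The rule of nine gives the new number: 9 − 5 = 4, so a fifth becomes a fourth.
The quality also flips — perfect stays perfect — giving a perfect fourth.

perfect 4th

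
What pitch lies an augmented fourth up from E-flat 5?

Four letter names up from E: A.
An augmented fourth is 6 semitones; 6 semitones up from Eb5 gives A5.

A 5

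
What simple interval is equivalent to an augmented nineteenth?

Each octave removed subtracts seven from the number: 19 − 14 = 5.
So an augmented nineteenth is 2 octaves plus an augmented fifth. The quality is unchanged.

A5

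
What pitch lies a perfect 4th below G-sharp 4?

The fourth takes the letter from G down to D.
A perfect fourth spans 5 semitones, so from G#4 the target pitch is D#4.

D-sharp 4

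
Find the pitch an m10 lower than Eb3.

C2

The tenth's letter: E down three letter names plus an octave → C.
A minor tenth is 15 semitones; 15 semitones down from Eb3 gives C2.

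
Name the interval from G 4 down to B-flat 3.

Descending from G4 to Bb3 is the same interval as ascending Bb3 to G4.
B to G spans six letter names (B-C-D-E-F-G): a sixth.
Bb3 to G4 is 9 semitones, matching the major sixth exactly, so the quality is major.

major 6th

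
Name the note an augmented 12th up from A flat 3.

Counting five letter names plus an octave up from A lands on E.
An augmented twelfth is 20 semitones; 20 semitones up from Ab3 gives E5.

E 5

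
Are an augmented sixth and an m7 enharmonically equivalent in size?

Yes

An augmented sixth = 10 semitones = a minor seventh; enharmonically equal.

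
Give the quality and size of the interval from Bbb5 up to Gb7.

major 13th

B to G spans six letter names (B-C-D-E-F-G), plus an octave — that makes it a thirteenth of some quality.
Bbb5 to Gb7 is 21 semitones, matching the major thirteenth exactly, so the quality is major.
(Equivalently, a compound major sixth: a major sixth plus an octave.)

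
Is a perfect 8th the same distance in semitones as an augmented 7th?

A perfect octave = 12 semitones = an augmented seventh; enharmonically equal.

Yes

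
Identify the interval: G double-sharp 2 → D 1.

AA11

Descending from G##2 to D1 is the same interval as ascending D1 to G##2.
D to G spans four letter names (D-E-F-G), plus an octave — that makes it an eleventh of some quality.
D1 to G##2 spans 19 semitones — two semitones wider than the perfect eleventh (17) — giving a doubly augmented eleventh.
(Equivalently, a compound doubly augmented fourth: a doubly augmented fourth plus an octave.)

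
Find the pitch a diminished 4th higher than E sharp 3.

Four letter names up from E: A.
A diminished fourth is 4 semitones; 4 semitones up from E#3 gives A3.

A 3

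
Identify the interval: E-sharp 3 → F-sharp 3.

E to F spans two letter names (E-F) — that makes it a second of some quality.
E#3 to F#3 is 1 semitone, a half step short of the major second (2), so this is minor.

minor second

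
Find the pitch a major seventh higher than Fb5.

Counting seven letter names up from F lands on E.
A major seventh is 11 semitones; 11 semitones up from Fb5 gives Eb6.

Eb6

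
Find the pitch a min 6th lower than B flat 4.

D 4

Counting six letter names down from B lands on D.
A minor sixth is 8 semitones; 8 semitones down from Bb4 gives D4.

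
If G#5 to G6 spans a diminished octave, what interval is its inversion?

Inverted interval numbers add to nine, so an octave pairs with a unison (8 + 1 = 9).
And diminished becomes augmented under inversion, so we get an augmented unison.

augmented 1st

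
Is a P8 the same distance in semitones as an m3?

No

12 semitones (perfect octave) vs 3 semitones (minor third): not equal.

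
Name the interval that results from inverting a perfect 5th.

The rule of nine gives the new number: 9 − 5 = 4, so a fifth becomes a fourth.
Quality inverts too: perfect stays perfect. That makes the inversion a perfect fourth.

perfect fourth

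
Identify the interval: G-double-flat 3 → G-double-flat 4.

perfect octave

G to G is the same letter name, plus an octave — that makes it an octave of some quality.
Counting semitones, Gbb3→Gbb4 is 12, which is the perfect octave.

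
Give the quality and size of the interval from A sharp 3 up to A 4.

diminished octave

A to A is the same letter name, plus an octave: an octave.
The perfect octave is 12 semitones; here we have 11, one semitone narrower: diminished.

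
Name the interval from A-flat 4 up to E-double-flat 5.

A to E spans five letter names (A-B-C-D-E) — that makes it a fifth of some quality.
The perfect fifth is 7 semitones; here we have 6, one semitone narrower: diminished.

diminished 5th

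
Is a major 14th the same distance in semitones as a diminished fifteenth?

Yes

Both span 23 semitones: a major fourteenth and a diminished fifteenth are the same chromatic distance.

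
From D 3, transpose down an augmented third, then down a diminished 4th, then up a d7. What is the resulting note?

E double-flat 3

An augmented third down from D3 is Bbb2.
A diminished fourth down from Bbb2 is F2.
F2 up a diminished seventh → Ebb3 (9 semitones).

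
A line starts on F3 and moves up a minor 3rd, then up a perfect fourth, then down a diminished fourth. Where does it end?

A3

A minor third up from F3 is Ab3.
A perfect fourth up from Ab3 is Db4.
A diminished fourth down from Db4 is A3.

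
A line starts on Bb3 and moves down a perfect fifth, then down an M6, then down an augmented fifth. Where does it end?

Down a perfect fifth from Bb3: Eb3 (7 semitones down).
Eb3 down a major sixth → Gb2 (9 semitones).
Gb2 down an augmented fifth → Cbb2 (8 semitones).

Cbb2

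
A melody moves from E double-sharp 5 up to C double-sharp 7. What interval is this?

E to C spans six letter names (E-F-G-A-B-C), plus an octave, so the interval is some kind of thirteenth.
At 20 semitones, E##5→C##7 falls one short of a major thirteenth: minor.
(Equivalently, a compound minor sixth: a minor sixth plus an octave.)

minor 13th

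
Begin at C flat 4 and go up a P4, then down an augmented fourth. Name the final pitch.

A perfect fourth up from Cb4 is Fb4.
Down an augmented fourth from Fb4: Cbb4 (6 semitones down).

C double-flat 4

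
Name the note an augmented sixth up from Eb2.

C#3

The sixth takes the letter from E up to C.
An augmented sixth spans 10 semitones, so from Eb2 the target pitch is C#3.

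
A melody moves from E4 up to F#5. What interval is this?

E to F spans two letter names (E-F), plus an octave, so the interval is some kind of ninth.
Counting semitones, E4→F#5 is 14, which is the major ninth.
(Equivalently, a compound major second: a major second plus an octave.)

major ninth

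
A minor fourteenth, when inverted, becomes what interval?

major 2nd

First reduce the compound minor fourteenth to its simple form, a minor seventh.
The rule of nine gives the new number: 9 − 7 = 2, so a seventh becomes a second.
The quality also flips — minor becomes major — giving a major second.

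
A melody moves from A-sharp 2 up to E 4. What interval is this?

A to E spans five letter names (A-B-C-D-E), plus an octave, so the interval is some kind of twelfth.
A perfect twelfth would be 19 semitones; A#2 to E4 is 18, one semitone narrower, so the interval is diminished.
(Equivalently, a compound diminished fifth: a diminished fifth plus an octave.)

diminished twelfth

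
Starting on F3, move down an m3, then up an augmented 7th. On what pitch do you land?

C##4

A minor third down from F3 is D3.
An augmented seventh up from D3 is C##4.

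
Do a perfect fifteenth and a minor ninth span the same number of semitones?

A perfect fifteenth is 24 semitones but a minor ninth is 13 semitones — different sizes.

No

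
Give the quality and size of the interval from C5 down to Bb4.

major second

Descending from C5 to Bb4 is the same interval as ascending Bb4 to C5.
B to C spans two letter names (B-C), so the interval is some kind of second.
Counting semitones, Bb4→C5 is 2, which is the major second.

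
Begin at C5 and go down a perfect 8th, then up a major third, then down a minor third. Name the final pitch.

C5 down a perfect octave → C4 (12 semitones).
Up a major third from C4: E4 (4 semitones up).
Down a minor third from E4: C#4 (3 semitones down).

C#4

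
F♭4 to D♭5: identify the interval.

F to D spans six letter names (F-G-A-B-C-D): a sixth.
Counting semitones, Fb4→Db5 is 9, which is the major sixth.

M6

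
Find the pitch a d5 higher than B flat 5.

The fifth takes the letter from B up to F.
Moving 6 semitones up from Bb5 (the size of a diminished fifth) reaches Fb6.

F flat 6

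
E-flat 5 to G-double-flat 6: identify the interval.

E to G spans three letter names (E-F-G), plus an octave — that makes it a tenth of some quality.
The major tenth is 16 semitones; here we have 14, two semitones narrower: diminished.
(Equivalently, a compound diminished third: a diminished third plus an octave.)

diminished 10th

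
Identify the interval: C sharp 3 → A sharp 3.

major sixth

C to A spans six letter names (C-D-E-F-G-A), so the interval is some kind of sixth.
The major sixth spans 9 semitones, and C#3 to A#3 is exactly 9 semitones — so this is a major sixth.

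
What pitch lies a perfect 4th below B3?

Counting four letter names down from B lands on F.
Moving 5 semitones down from B3 (the size of a perfect fourth) reaches F#3.

F#3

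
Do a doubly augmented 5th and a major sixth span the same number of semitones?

A doubly augmented fifth = 9 semitones = a major sixth; enharmonically equal.

Yes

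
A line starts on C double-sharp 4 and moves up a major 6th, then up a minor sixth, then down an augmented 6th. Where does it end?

A 4

Up a major sixth from C##4: A##4 (9 semitones up).
A##4 up a minor sixth → F##5 (8 semitones).
An augmented sixth down from F##5 is A4.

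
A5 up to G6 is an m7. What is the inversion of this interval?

Inverted interval numbers add to nine, so a seventh pairs with a second (7 + 2 = 9).
Quality inverts too: minor becomes major. That makes the inversion a major second.

major second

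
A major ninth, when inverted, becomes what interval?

First reduce the compound major ninth to its simple form, a major second.
The rule of nine gives the new number: 9 − 2 = 7, so a second becomes a seventh.
And major becomes minor under inversion, so we get a minor seventh.

minor 7th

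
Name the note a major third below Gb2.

Ebb2

Counting three letter names down from G lands on E.
A major third spans 4 semitones, so from Gb2 the target pitch is Ebb2.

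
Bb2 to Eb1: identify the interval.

Descending from Bb2 to Eb1 is the same interval as ascending Eb1 to Bb2.
E to B spans five letter names (E-F-G-A-B), plus an octave, so the interval is some kind of twelfth.
Counting semitones, Eb1→Bb2 is 19, which is the perfect twelfth.
(Equivalently, a compound perfect fifth: a perfect fifth plus an octave.)

perfect 12th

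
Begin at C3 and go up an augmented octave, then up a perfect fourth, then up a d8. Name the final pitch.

F5

An augmented octave up from C3 is C#4.
C#4 up a perfect fourth → F#4 (5 semitones).
Up a diminished octave from F#4: F5 (11 semitones up).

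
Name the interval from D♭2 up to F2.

major third

D to F spans three letter names (D-E-F) — that makes it a third of some quality.
Db2 to F2 is 4 semitones, matching the major third exactly, so the quality is major.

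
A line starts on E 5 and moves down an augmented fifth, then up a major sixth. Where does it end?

F 5

E5 down an augmented fifth → Ab4 (8 semitones).
Up a major sixth from Ab4: F5 (9 semitones up).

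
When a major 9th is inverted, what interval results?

First reduce the compound major ninth to its simple form, a major second.
Interval numbers invert to sum to nine: 2 + 7 = 9, so a second inverts to a seventh.
And major becomes minor under inversion, so we get a minor seventh.

minor 7th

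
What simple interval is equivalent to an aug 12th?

augmented fifth

Each octave removed subtracts seven from the number: 12 − 7 = 5.
So an augmented twelfth is an octave plus an augmented fifth. The quality is unchanged.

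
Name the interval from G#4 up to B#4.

major third

G to B spans three letter names (G-A-B), so the interval is some kind of third.
The major third spans 4 semitones, and G#4 to B#4 is exactly 4 semitones — so this is a major third.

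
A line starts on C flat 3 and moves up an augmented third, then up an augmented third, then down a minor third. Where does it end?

An augmented third up from Cb3 is E3.
An augmented third up from E3 is G##3.
G##3 down a minor third → E##3 (3 semitones).

E double-sharp 3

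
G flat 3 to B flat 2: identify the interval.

minor sixth

Descending from Gb3 to Bb2 is the same interval as ascending Bb2 to Gb3.
B to G spans six letter names (B-C-D-E-F-G): a sixth.
At 8 semitones, Bb2→Gb3 falls one short of a major sixth: minor.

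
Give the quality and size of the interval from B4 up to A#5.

major seventh

B to A spans seven letter names (B-C-D-E-F-G-A) — that makes it a seventh of some quality.
B4 to A#5 is 11 semitones, matching the major seventh exactly, so the quality is major.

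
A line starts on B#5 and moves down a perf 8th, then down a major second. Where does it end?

A#4

B#5 down a perfect octave → B#4 (12 semitones).
Down a major second from B#4: A#4 (2 semitones down).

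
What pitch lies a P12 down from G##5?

C##4

The twelfth's letter: G down five letter names plus an octave → C.
A perfect twelfth is 19 semitones; 19 semitones down from G##5 gives C##4.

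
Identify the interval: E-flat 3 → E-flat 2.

Descending from Eb3 to Eb2 is the same interval as ascending Eb2 to Eb3.
E to E is the same letter name, plus an octave: an octave.
The perfect octave spans 12 semitones, and Eb2 to Eb3 is exactly 12 semitones — so this is a perfect octave.

perfect octave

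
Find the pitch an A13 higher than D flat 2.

Six letters up from D (plus an octave) reaches B.
An augmented thirteenth is 22 semitones; 22 semitones up from Db2 gives B3.

B 3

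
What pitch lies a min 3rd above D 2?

The third takes the letter from D up to F.
A minor third spans 3 semitones, so from D2 the target pitch is F2.

F 2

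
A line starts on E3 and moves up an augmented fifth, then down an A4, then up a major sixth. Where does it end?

An augmented fifth up from E3 is B#3.
Down an augmented fourth from B#3: F#3 (6 semitones down).
F#3 up a major sixth → D#4 (9 semitones).

D#4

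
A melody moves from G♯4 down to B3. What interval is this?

M6

Descending from G#4 to B3 is the same interval as ascending B3 to G#4.
B to G spans six letter names (B-C-D-E-F-G), so the interval is some kind of sixth.
Counting semitones, B3→G#4 is 9, which is the major sixth.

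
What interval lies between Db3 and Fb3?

D to F spans three letter names (D-E-F), so the interval is some kind of third.
Db3 to Fb3 is 3 semitones, a half step short of the major third (4), so this is minor.

minor third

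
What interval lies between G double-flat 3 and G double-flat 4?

G to G is the same letter name, plus an octave, so the interval is some kind of octave.
Counting semitones, Gbb3→Gbb4 is 12, which is the perfect octave.

P8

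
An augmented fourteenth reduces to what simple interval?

Take out an octave (7 from the number): 14 − 7 = 7.
So an augmented fourteenth is an octave plus an augmented seventh. The quality is unchanged.

augmented seventh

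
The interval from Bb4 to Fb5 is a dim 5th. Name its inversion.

The rule of nine gives the new number: 9 − 5 = 4, so a fifth becomes a fourth.
The quality also flips — diminished becomes augmented — giving an augmented fourth.

augmented fourth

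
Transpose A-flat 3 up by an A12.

Five letters up from A (plus an octave) reaches E.
An augmented twelfth spans 20 semitones, so from Ab3 the target pitch is E5.

E 5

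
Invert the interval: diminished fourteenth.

First reduce the compound diminished fourteenth to its simple form, a diminished seventh.
Interval numbers invert to sum to nine: 7 + 2 = 9, so a seventh inverts to a second.
The quality also flips — diminished becomes augmented — giving an augmented second.

A2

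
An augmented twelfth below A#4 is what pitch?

D3

Counting five letter names plus an octave down from A lands on D.
An augmented twelfth spans 20 semitones, so from A#4 the target pitch is D3.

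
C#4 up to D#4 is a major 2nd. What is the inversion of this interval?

The rule of nine gives the new number: 9 − 2 = 7, so a second becomes a seventh.
The quality also flips — major becomes minor — giving a minor seventh.

m7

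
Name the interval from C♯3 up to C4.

diminished octave

C to C is the same letter name, plus an octave — that makes it an octave of some quality.
C#3 to C4 spans 11 semitones — one semitone narrower than the perfect octave (12) — giving a diminished octave.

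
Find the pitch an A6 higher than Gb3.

The sixth takes the letter from G up to E.
An augmented sixth is 10 semitones; 10 semitones up from Gb3 gives E4.

E4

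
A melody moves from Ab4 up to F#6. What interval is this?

A to F spans six letter names (A-B-C-D-E-F), plus an octave: a thirteenth.
Ab4 to F#6 spans 22 semitones — one semitone wider than the major thirteenth (21) — giving an augmented thirteenth.
(Equivalently, a compound augmented sixth: an augmented sixth plus an octave.)

augmented thirteenth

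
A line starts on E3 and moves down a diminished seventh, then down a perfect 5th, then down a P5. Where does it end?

E#1

A diminished seventh down from E3 is F##2.
Down a perfect fifth from F##2: B#1 (7 semitones down).
Down a perfect fifth from B#1: E#1 (7 semitones down).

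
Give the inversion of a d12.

A4

First reduce the compound diminished twelfth to its simple form, a diminished fifth.
Interval numbers invert to sum to nine: 5 + 4 = 9, so a fifth inverts to a fourth.
Quality inverts too: diminished becomes augmented. That makes the inversion an augmented fourth.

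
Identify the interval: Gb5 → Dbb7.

G to D spans five letter names (G-A-B-C-D), plus an octave, so the interval is some kind of twelfth.
The perfect twelfth is 19 semitones; here we have 18, one semitone narrower: diminished.
(Equivalently, a compound diminished fifth: a diminished fifth plus an octave.)

diminished twelfth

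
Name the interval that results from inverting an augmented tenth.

d6

First reduce the compound augmented tenth to its simple form, an augmented third.
Inverted interval numbers add to nine, so a third pairs with a sixth (3 + 6 = 9).
Quality inverts too: augmented becomes diminished. That makes the inversion a diminished sixth.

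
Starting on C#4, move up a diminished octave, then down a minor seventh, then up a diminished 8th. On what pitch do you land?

Db5

C#4 up a diminished octave → C5 (11 semitones).
Down a minor seventh from C5: D4 (10 semitones down).
A diminished octave up from D4 is Db5.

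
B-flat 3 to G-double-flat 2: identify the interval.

augmented tenth

Descending from Bb3 to Gbb2 is the same interval as ascending Gbb2 to Bb3.
G to B spans three letter names (G-A-B), plus an octave: a tenth.
Gbb2 to Bb3 spans 17 semitones — one semitone wider than the major tenth (16) — giving an augmented tenth.
(Equivalently, a compound augmented third: an augmented third plus an octave.)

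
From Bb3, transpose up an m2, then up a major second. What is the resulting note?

Db4

A minor second up from Bb3 is Cb4.
A major second up from Cb4 is Db4.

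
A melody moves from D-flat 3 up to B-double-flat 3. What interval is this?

minor sixth

D to B spans six letter names (D-E-F-G-A-B), so the interval is some kind of sixth.
A major sixth would be 9 semitones, but Db3 to Bbb3 is 8 — one semitone narrower, making it a minor sixth.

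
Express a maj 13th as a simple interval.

major sixth

Each octave removed subtracts seven from the number: 13 − 7 = 6.
Quality carries through unchanged, so the simple form is a major sixth.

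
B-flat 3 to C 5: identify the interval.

B to C spans two letter names (B-C), plus an octave: a ninth.
Counting semitones, Bb3→C5 is 14, which is the major ninth.
(Equivalently, a compound major second: a major second plus an octave.)

major ninth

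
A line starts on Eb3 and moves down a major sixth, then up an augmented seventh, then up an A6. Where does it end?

D##4

A major sixth down from Eb3 is Gb2.
Up an augmented seventh from Gb2: F#3 (12 semitones up).
An augmented sixth up from F#3 is D##4.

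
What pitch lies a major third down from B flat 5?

G flat 5

Counting three letter names down from B lands on G.
A major third spans 4 semitones, so from Bb5 the target pitch is Gb5.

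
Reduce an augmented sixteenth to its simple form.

augmented 2nd

Subtracting seven from the interval number removes an octave: 16 − 14 = 2.
Quality carries through unchanged, so the simple form is an augmented second.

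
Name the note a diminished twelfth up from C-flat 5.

Five letters up from C (plus an octave) reaches G.
A diminished twelfth spans 18 semitones, so from Cb5 the target pitch is Gbb6.

G-double-flat 6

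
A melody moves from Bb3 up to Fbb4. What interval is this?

doubly diminished fifth

B to F spans five letter names (B-C-D-E-F), so the interval is some kind of fifth.
The perfect fifth is 7 semitones; here we have 5, two semitones narrower: doubly diminished.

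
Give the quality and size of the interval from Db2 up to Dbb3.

diminished octave

D to D is the same letter name, plus an octave — that makes it an octave of some quality.
Db2 to Dbb3 spans 11 semitones — one semitone narrower than the perfect octave (12) — giving a diminished octave.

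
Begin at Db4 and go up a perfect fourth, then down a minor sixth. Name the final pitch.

Bb3

Db4 up a perfect fourth → Gb4 (5 semitones).
Gb4 down a minor sixth → Bb3 (8 semitones).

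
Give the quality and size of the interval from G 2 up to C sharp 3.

G to C spans four letter names (G-A-B-C): a fourth.
A perfect fourth would be 5 semitones; G2 to C#3 is 6, one semitone wider, so the interval is augmented.

augmented fourth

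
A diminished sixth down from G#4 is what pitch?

B##3

The sixth takes the letter from G down to B.
A diminished sixth spans 7 semitones, so from G#4 the target pitch is B##3.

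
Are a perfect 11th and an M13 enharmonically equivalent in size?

No

A perfect eleventh spans 17 semitones; a major thirteenth spans 21 semitones. They differ by 4.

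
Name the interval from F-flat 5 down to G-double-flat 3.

major fourteenth

Descending from Fb5 to Gbb3 is the same interval as ascending Gbb3 to Fb5.
G to F spans seven letter names (G-A-B-C-D-E-F), plus an octave, so the interval is some kind of fourteenth.
The major fourteenth spans 23 semitones, and Gbb3 to Fb5 is exactly 23 semitones — so this is a major fourteenth.
(Equivalently, a compound major seventh: a major seventh plus an octave.)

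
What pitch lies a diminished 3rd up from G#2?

Bb2

Three letter names up from G: B.
Moving 2 semitones up from G#2 (the size of a diminished third) reaches Bb2.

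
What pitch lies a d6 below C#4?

E##3

Counting six letter names down from C lands on E.
A diminished sixth is 7 semitones; 7 semitones down from C#4 gives E##3.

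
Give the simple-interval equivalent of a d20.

Each octave removed subtracts seven from the number: 20 − 14 = 6.
So a diminished twentieth is 2 octaves plus a diminished sixth. The quality is unchanged.

diminished sixth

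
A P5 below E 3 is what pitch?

A 2

Counting five letter names down from E lands on A.
A perfect fifth spans 7 semitones, so from E3 the target pitch is A2.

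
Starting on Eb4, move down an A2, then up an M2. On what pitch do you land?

Ebb4

Eb4 down an augmented second → Dbb4 (3 semitones).
Up a major second from Dbb4: Ebb4 (2 semitones up).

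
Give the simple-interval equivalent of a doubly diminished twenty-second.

Each octave removed subtracts seven from the number: 22 − 14 = 8.
That makes a doubly diminished twenty-second a compound doubly diminished octave — 2 octaves plus a doubly diminished octave.

doubly diminished octave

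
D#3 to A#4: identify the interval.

D to A spans five letter names (D-E-F-G-A), plus an octave — that makes it a twelfth of some quality.
The perfect twelfth spans 19 semitones, and D#3 to A#4 is exactly 19 semitones — so this is a perfect twelfth.
(Equivalently, a compound perfect fifth: a perfect fifth plus an octave.)

perfect 12th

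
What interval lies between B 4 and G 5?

B to G spans six letter names (B-C-D-E-F-G) — that makes it a sixth of some quality.
A major sixth would be 9 semitones, but B4 to G5 is 8 — one semitone narrower, making it a minor sixth.

m6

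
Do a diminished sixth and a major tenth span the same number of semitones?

7 semitones (diminished sixth) vs 16 semitones (major tenth): not equal.

No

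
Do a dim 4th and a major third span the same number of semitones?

Yes

Both span 4 semitones: a diminished fourth and a major third are the same chromatic distance.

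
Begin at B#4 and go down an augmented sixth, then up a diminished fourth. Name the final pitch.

Gb4

Down an augmented sixth from B#4: D4 (10 semitones down).
D4 up a diminished fourth → Gb4 (4 semitones).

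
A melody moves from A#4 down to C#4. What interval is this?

Descending from A#4 to C#4 is the same interval as ascending C#4 to A#4.
C to A spans six letter names (C-D-E-F-G-A): a sixth.
Counting semitones, C#4→A#4 is 9, which is the major sixth.

major sixth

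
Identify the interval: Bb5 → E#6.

AA4

B to E spans four letter names (B-C-D-E), so the interval is some kind of fourth.
A perfect fourth would be 5 semitones; Bb5 to E#6 is 7, two semitones wider, so the interval is doubly augmented.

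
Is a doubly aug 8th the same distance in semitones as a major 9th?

A doubly augmented octave spans 14 semitones, and a major ninth also spans 14 semitones — they're enharmonic.

Yes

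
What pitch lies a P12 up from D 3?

The twelfth's letter: D up five letter names plus an octave → A.
A perfect twelfth is 19 semitones; 19 semitones up from D3 gives A4.

A 4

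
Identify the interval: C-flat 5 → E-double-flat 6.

C to E spans three letter names (C-D-E), plus an octave, so the interval is some kind of tenth.
Cb5 to Ebb6 is 15 semitones, a half step short of the major tenth (16), so this is minor.
(Equivalently, a compound minor third: a minor third plus an octave.)

m10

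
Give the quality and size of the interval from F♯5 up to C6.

F to C spans five letter names (F-G-A-B-C), so the interval is some kind of fifth.
The perfect fifth is 7 semitones; here we have 6, one semitone narrower: diminished.

d5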